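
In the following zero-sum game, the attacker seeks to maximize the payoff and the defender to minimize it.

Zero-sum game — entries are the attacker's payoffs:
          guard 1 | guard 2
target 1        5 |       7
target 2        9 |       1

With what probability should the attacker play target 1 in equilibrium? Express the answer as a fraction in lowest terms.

4/5

Row minima are 5 and 1, so the attacker's maximin is 5; column maxima are 9 and 7, so the defender's minimax is 7. These differ, so the equilibrium is in mixed strategies.
Let the attacker play target 1 with probability p. The defender is indifferent when 5p + 9(1−p) = 7p + (1−p), giving p = 4/5.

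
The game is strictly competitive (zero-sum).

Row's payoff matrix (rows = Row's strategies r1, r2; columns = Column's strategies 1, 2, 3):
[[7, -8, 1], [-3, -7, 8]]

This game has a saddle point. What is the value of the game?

Row minima: -8, -7 → Row's maximin is -7.
Column maxima: 7, -7, 8 → Column's minimax is -7.
They coincide at (r2, 2), so the value is -7.

-7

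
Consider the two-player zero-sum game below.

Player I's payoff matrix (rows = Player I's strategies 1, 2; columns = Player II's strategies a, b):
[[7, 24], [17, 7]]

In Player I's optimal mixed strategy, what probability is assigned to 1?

10/27

Row minima are 7 and 7, so Player I's maximin is 7; column maxima are 17 and 24, so Player II's minimax is 17. These differ, so the equilibrium is in mixed strategies.
Let Player I play 1 with probability p. Player II is indifferent when 7p + 17(1−p) = 24p + 7(1−p), giving p = 10/27.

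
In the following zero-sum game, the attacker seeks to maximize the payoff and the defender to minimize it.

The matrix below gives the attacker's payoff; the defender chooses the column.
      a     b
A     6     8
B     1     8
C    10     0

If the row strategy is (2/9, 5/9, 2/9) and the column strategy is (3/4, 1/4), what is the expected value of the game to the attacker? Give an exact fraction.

167/36

Against (3/4, 1/4), each row's expected payoff is A: 13/2; B: 11/4; C: 15/2.
Taking the (2/9, 5/9, 2/9)-weighted average: (2/9)·(13/2) + (5/9)·(11/4) + (2/9)·(15/2) = 167/36.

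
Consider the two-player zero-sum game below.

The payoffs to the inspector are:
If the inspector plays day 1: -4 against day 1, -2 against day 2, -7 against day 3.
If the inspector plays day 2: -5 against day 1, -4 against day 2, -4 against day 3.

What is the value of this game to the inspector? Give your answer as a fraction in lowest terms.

Column day 2 is strictly dominated by day 1 for the inspectee (it gives the inspector more in every row).
The remaining 2×2 game on (day 1, day 2) × (day 1, day 3) has no saddle point. Let the inspector play day 1 with probability p; indifference gives −4p − 5(1−p) = −7p − 4(1−p), so p = 1/4.
Similarly the inspectee's optimal q on day 1 is 3/4, and the value is -4·(3/4) + (-7)·(1/4) = -19/4.

-19/4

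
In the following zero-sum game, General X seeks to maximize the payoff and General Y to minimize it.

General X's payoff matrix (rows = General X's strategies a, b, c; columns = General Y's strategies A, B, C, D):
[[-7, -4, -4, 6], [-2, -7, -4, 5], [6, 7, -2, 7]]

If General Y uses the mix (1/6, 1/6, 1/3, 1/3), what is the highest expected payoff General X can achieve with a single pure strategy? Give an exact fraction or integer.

a: (-7)·(1/6) + (-4)·(1/6) + (-4)·(1/3) + (6)·(1/3) = -7/6.
b: (-2)·(1/6) + (-7)·(1/6) + (-4)·(1/3) + (5)·(1/3) = -7/6.
c: (6)·(1/6) + (7)·(1/6) + (-2)·(1/3) + (7)·(1/3) = 23/6.
The best pure response is c with expected payoff 23/6.

23/6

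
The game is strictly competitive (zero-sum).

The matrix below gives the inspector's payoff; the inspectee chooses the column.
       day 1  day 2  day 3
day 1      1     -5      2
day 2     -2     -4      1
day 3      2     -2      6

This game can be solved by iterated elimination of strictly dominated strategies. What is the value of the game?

-2

Column day 1 is strictly dominated by day 2 for the inspectee (-5<1, -4<-2, -2<2); eliminate day 1.
Column day 3 is strictly dominated by day 2 for the inspectee (-5<2, -4<1, -2<6); eliminate day 3.
Row day 2 is strictly dominated by row day 3 (-2>-4); eliminate day 2.
Row day 1 is strictly dominated by row day 3 (-2>-5); eliminate day 1.
Only (day 3, day 2) remains, with payoff -2.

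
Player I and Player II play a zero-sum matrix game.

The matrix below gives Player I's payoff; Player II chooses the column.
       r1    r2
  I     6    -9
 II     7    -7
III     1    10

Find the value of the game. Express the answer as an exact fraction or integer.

Row I is strictly dominated by row II, so Player I never plays it.
The remaining 2×2 game on (II, III) × (r1, r2) has no saddle point. Let Player I play II with probability p; indifference gives 7p + (1−p) = −7p + 10(1−p), so p = 9/23.
Similarly Player II's optimal q on r1 is 17/23, and the value is 7·(17/23) + (-7)·(6/23) = 77/23.

77/23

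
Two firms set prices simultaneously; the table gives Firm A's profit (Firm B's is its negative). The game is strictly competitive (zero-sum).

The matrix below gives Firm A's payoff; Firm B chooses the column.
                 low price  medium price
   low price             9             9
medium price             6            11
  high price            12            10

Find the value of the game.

Row low price is strictly dominated by row high price, so Firm A never plays it.
The remaining 2×2 game on (medium price, high price) × (low price, medium price) has no saddle point. Let Firm A play medium price with probability p; indifference gives 6p + 12(1−p) = 11p + 10(1−p), so p = 2/7.
Similarly Firm B's optimal q on low price is 1/7, and the value is 6·(1/7) + (11)·(6/7) = 72/7.

72/7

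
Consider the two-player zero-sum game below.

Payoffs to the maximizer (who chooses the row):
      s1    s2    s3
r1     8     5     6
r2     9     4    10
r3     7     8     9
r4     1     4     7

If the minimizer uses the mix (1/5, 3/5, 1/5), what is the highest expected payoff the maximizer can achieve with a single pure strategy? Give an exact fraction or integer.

r1: (8)·(1/5) + (5)·(3/5) + (6)·(1/5) = 29/5.
r2: (9)·(1/5) + (4)·(3/5) + (10)·(1/5) = 31/5.
r3: (7)·(1/5) + (8)·(3/5) + (9)·(1/5) = 8.
r4: (1)·(1/5) + (4)·(3/5) + (7)·(1/5) = 4.
The best pure response is r3 with expected payoff 8.

8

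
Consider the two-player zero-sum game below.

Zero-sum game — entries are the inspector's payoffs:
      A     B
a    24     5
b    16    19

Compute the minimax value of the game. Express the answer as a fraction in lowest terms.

188/11

Row minima are 5 and 16, so the inspector's maximin is 16; column maxima are 24 and 19, so the inspectee's minimax is 19. These differ, so the equilibrium is in mixed strategies.
Let the inspector play a with probability p. The inspectee is indifferent when 24p + 16(1−p) = 5p + 19(1−p), giving p = 3/22.
Let the inspectee play A with probability q. The inspector is indifferent when 24q + 5(1−q) = 16q + 19(1−q), giving q = 7/11.
The value is 24·(7/11) + (5)·(4/11) = 188/11.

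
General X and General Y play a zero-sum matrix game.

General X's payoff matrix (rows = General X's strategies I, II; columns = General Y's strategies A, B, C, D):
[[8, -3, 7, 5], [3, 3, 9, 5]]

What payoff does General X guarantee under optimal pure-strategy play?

Row minima: -3, 3 → General X's maximin is 3.
Column maxima: 8, 3, 9, 5 → General Y's minimax is 3.
They coincide at (II, B), so the value is 3.

3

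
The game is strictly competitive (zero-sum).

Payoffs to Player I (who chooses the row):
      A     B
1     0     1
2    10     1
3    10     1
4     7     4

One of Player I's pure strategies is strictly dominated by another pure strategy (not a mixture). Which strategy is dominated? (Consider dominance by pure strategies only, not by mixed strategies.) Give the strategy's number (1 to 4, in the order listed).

1

Compare 1 with 4: 7 > 0, 4 > 1.
So 4 strictly dominates 1 for Player I; 1 is strictly dominated.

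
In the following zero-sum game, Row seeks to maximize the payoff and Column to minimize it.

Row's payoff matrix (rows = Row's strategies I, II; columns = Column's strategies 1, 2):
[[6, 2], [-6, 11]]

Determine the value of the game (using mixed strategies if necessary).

26/7

Row minima are 2 and -6, so Row's maximin is 2; column maxima are 6 and 11, so Column's minimax is 6. These differ, so the equilibrium is in mixed strategies.
Let Row play I with probability p. Column is indifferent when 6p − 6(1−p) = 2p + 11(1−p), giving p = 17/21.
Let Column play 1 with probability q. Row is indifferent when 6q + 2(1−q) = −6q + 11(1−q), giving q = 3/7.
The value is 6·(3/7) + (2)·(4/7) = 26/7.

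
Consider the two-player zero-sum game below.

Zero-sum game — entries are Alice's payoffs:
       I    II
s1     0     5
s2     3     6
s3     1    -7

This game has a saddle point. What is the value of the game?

3

Row minima: 0, 3, -7 → Alice's maximin is 3.
Column maxima: 3, 6 → Bob's minimax is 3.
They coincide at (s2, I), so the value is 3.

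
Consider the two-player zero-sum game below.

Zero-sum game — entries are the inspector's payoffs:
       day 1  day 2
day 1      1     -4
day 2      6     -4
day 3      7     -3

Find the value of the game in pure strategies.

-3

Row minima: -4, -4, -3 → the inspector's maximin is -3.
Column maxima: 7, -3 → the inspectee's minimax is -3.
They coincide at (day 3, day 2), so the value is -3.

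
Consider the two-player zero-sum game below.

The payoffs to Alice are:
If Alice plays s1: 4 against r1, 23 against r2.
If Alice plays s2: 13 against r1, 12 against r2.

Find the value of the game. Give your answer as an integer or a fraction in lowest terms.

251/20

Row minima are 4 and 12, so Alice's maximin is 12; column maxima are 13 and 23, so Bob's minimax is 13. These differ, so the equilibrium is in mixed strategies.
Let Alice play s1 with probability p. Bob is indifferent when 4p + 13(1−p) = 23p + 12(1−p), giving p = 1/20.
Let Bob play r1 with probability q. Alice is indifferent when 4q + 23(1−q) = 13q + 12(1−q), giving q = 11/20.
The value is 4·(11/20) + (23)·(9/20) = 251/20.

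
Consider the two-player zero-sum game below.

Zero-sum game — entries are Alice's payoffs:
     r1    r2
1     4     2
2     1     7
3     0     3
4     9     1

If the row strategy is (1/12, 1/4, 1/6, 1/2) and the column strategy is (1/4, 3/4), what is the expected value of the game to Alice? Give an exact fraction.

83/24

Against (1/4, 3/4), each row's expected payoff is 1: 5/2; 2: 11/2; 3: 9/4; 4: 3.
Taking the (1/12, 1/4, 1/6, 1/2)-weighted average: (1/12)·(5/2) + (1/4)·(11/2) + (1/6)·(9/4) + (1/2)·(3) = 83/24.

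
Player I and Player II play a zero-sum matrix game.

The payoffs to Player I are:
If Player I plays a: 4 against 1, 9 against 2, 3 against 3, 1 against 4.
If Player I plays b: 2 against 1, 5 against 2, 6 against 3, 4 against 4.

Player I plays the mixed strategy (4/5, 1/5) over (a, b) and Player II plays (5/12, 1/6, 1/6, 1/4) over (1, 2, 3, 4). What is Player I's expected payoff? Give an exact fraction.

Against (5/12, 1/6, 1/6, 1/4), each row's expected payoff is a: 47/12; b: 11/3.
Taking the (4/5, 1/5)-weighted average: (4/5)·(47/12) + (1/5)·(11/3) = 58/15.

58/15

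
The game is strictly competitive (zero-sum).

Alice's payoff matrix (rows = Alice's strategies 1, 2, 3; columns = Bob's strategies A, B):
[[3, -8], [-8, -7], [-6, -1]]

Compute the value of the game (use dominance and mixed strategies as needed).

-51/16

Row 2 is strictly dominated by row 3, so Alice never plays it.
The remaining 2×2 game on (1, 3) × (A, B) has no saddle point. Let Alice play 1 with probability p; indifference gives 3p − 6(1−p) = −8p − (1−p), so p = 5/16.
Similarly Bob's optimal q on A is 7/16, and the value is 3·(7/16) + (-8)·(9/16) = -51/16.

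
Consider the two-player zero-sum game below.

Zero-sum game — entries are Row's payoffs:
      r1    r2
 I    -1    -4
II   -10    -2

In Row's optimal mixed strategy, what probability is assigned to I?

Row minima are -4 and -10, so Row's maximin is -4; column maxima are -1 and -2, so Column's minimax is -2. These differ, so the equilibrium is in mixed strategies.
Let Row play I with probability p. Column is indifferent when −p − 10(1−p) = −4p − 2(1−p), giving p = 8/11.

8/11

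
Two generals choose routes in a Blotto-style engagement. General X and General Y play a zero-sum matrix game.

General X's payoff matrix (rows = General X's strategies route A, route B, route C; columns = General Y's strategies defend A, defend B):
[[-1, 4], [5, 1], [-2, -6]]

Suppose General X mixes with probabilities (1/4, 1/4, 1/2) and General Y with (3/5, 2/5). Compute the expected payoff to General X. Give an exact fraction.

Against (3/5, 2/5), each row's expected payoff is route A: 1; route B: 17/5; route C: -18/5.
Taking the (1/4, 1/4, 1/2)-weighted average: (1/4)·(1) + (1/4)·(17/5) + (1/2)·(-18/5) = -7/10.

-7/10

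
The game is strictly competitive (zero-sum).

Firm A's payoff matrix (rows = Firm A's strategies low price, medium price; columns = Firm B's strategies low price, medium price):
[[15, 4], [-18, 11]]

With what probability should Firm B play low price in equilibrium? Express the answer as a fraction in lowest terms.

Row minima are 4 and -18, so Firm A's maximin is 4; column maxima are 15 and 11, so Firm B's minimax is 11. These differ, so the equilibrium is in mixed strategies.
Let Firm B play low price with probability q. Firm A is indifferent when 15q + 4(1−q) = −18q + 11(1−q), giving q = 7/40.

7/40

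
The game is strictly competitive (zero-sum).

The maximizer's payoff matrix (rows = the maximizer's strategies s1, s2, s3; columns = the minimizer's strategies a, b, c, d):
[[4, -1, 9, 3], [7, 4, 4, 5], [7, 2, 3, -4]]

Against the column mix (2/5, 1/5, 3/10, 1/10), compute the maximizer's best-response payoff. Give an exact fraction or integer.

53/10

s1: (4)·(2/5) + (-1)·(1/5) + (9)·(3/10) + (3)·(1/10) = 22/5.
s2: (7)·(2/5) + (4)·(1/5) + (4)·(3/10) + (5)·(1/10) = 53/10.
s3: (7)·(2/5) + (2)·(1/5) + (3)·(3/10) + (-4)·(1/10) = 37/10.
The best pure response is s2 with expected payoff 53/10.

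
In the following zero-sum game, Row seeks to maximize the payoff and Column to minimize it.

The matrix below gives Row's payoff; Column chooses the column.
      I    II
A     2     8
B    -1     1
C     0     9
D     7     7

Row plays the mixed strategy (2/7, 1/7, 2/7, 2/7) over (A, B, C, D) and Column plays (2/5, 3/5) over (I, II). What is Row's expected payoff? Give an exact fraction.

181/35

Against (2/5, 3/5), each row's expected payoff is A: 28/5; B: 1/5; C: 27/5; D: 7.
Taking the (2/7, 1/7, 2/7, 2/7)-weighted average: (2/7)·(28/5) + (1/7)·(1/5) + (2/7)·(27/5) + (2/7)·(7) = 181/35.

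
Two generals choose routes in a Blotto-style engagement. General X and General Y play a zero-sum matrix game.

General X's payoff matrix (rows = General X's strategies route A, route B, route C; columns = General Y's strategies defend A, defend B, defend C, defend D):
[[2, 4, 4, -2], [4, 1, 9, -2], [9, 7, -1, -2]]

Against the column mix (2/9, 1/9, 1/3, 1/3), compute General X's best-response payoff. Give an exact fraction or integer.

route A: (2)·(2/9) + (4)·(1/9) + (4)·(1/3) + (-2)·(1/3) = 14/9.
route B: (4)·(2/9) + (1)·(1/9) + (9)·(1/3) + (-2)·(1/3) = 10/3.
route C: (9)·(2/9) + (7)·(1/9) + (-1)·(1/3) + (-2)·(1/3) = 16/9.
The best pure response is route B with expected payoff 10/3.

10/3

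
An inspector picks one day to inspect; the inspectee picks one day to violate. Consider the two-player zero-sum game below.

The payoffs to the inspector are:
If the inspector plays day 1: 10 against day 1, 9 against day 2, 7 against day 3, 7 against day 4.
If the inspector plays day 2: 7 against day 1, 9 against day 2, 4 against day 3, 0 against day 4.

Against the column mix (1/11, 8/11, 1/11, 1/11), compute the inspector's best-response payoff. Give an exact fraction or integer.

day 1: (10)·(1/11) + (9)·(8/11) + (7)·(1/11) + (7)·(1/11) = 96/11.
day 2: (7)·(1/11) + (9)·(8/11) + (4)·(1/11) + (0)·(1/11) = 83/11.
The best pure response is day 1 with expected payoff 96/11.

96/11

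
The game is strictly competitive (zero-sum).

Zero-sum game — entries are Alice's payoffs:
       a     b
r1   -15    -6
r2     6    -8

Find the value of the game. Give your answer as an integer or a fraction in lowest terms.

-156/23

Row minima are -15 and -8, so Alice's maximin is -8; column maxima are 6 and -6, so Bob's minimax is -6. These differ, so the equilibrium is in mixed strategies.
Let Alice play r1 with probability p. Bob is indifferent when −15p + 6(1−p) = −6p − 8(1−p), giving p = 14/23.
Let Bob play a with probability q. Alice is indifferent when −15q − 6(1−q) = 6q − 8(1−q), giving q = 2/23.
The value is -15·(2/23) + (-6)·(21/23) = -156/23.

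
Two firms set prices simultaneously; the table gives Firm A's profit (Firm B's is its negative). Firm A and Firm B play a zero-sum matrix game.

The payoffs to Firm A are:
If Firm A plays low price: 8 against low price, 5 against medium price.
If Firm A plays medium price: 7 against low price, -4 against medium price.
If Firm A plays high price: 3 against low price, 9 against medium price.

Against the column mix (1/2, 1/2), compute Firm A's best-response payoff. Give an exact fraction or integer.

low price: (8)·(1/2) + (5)·(1/2) = 13/2.
medium price: (7)·(1/2) + (-4)·(1/2) = 3/2.
high price: (3)·(1/2) + (9)·(1/2) = 6.
The best pure response is low price with expected payoff 13/2.

13/2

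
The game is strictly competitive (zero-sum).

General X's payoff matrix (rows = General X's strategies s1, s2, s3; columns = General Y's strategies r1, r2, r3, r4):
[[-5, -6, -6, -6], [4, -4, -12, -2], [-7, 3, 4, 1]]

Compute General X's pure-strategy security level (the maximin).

The worst-case payoff for each row is s1: -6, s2: -12, s3: -7.
The best of these is -6.

-6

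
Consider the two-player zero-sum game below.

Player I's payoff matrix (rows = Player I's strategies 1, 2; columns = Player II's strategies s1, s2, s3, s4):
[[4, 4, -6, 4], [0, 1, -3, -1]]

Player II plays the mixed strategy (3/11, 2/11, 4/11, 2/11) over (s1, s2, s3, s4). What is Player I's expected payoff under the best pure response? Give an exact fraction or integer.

1: (4)·(3/11) + (4)·(2/11) + (-6)·(4/11) + (4)·(2/11) = 4/11.
2: (0)·(3/11) + (1)·(2/11) + (-3)·(4/11) + (-1)·(2/11) = -12/11.
The best pure response is 1 with expected payoff 4/11.

4/11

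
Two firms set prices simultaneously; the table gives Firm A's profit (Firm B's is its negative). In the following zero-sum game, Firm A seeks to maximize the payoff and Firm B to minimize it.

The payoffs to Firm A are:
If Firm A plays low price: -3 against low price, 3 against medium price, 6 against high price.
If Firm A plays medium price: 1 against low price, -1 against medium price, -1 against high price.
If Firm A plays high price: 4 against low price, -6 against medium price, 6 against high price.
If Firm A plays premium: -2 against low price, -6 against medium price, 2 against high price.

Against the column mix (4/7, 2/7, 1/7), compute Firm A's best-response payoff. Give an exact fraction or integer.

low price: (-3)·(4/7) + (3)·(2/7) + (6)·(1/7) = 0.
medium price: (1)·(4/7) + (-1)·(2/7) + (-1)·(1/7) = 1/7.
high price: (4)·(4/7) + (-6)·(2/7) + (6)·(1/7) = 10/7.
premium: (-2)·(4/7) + (-6)·(2/7) + (2)·(1/7) = -18/7.
The best pure response is high price with expected payoff 10/7.

10/7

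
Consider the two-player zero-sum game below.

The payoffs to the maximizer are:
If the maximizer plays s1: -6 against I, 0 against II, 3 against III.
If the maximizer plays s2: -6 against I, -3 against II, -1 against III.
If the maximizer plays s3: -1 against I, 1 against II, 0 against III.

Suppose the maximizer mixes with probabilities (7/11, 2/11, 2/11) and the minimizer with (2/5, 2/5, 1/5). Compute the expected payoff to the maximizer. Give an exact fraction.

-101/55

Against (2/5, 2/5, 1/5), each row's expected payoff is s1: -9/5; s2: -19/5; s3: 0.
Taking the (7/11, 2/11, 2/11)-weighted average: (7/11)·(-9/5) + (2/11)·(-19/5) + (2/11)·(0) = -101/55.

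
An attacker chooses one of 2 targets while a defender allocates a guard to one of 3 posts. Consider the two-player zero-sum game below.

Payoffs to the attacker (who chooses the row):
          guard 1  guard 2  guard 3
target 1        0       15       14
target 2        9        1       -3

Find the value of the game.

63/13

Column guard 2 is strictly dominated by guard 3 for the defender (it gives the attacker more in every row).
The remaining 2×2 game on (target 1, target 2) × (guard 1, guard 3) has no saddle point. Let the attacker play target 1 with probability p; indifference gives 9(1−p) = 14p − 3(1−p), so p = 6/13.
Similarly the defender's optimal q on guard 1 is 17/26, and the value is 0·(17/26) + (14)·(9/26) = 63/13.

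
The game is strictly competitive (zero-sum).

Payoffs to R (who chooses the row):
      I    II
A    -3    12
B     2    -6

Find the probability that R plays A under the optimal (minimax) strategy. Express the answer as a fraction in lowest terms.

Row minima are -3 and -6, so R's maximin is -3; column maxima are 2 and 12, so C's minimax is 2. These differ, so the equilibrium is in mixed strategies.
Let R play A with probability p. C is indifferent when −3p + 2(1−p) = 12p − 6(1−p), giving p = 8/23.

8/23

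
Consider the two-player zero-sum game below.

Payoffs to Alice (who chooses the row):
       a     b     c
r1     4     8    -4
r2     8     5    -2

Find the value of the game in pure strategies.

Row minima: -4, -2 → Alice's maximin is -2.
Column maxima: 8, 8, -2 → Bob's minimax is -2.
They coincide at (r2, c), so the value is -2.

-2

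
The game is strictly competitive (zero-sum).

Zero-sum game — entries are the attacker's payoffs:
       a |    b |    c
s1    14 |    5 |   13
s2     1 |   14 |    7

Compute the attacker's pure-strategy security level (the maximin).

5

The worst-case payoff for each row is s1: 5, s2: 1.
The best of these is 5.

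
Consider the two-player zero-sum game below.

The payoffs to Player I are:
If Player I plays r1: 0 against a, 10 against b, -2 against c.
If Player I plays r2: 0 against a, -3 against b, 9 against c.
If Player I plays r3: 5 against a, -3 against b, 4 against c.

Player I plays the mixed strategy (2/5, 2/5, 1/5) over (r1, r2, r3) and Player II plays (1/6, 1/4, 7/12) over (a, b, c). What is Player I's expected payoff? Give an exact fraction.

Against (1/6, 1/4, 7/12), each row's expected payoff is r1: 4/3; r2: 9/2; r3: 29/12.
Taking the (2/5, 2/5, 1/5)-weighted average: (2/5)·(4/3) + (2/5)·(9/2) + (1/5)·(29/12) = 169/60.

169/60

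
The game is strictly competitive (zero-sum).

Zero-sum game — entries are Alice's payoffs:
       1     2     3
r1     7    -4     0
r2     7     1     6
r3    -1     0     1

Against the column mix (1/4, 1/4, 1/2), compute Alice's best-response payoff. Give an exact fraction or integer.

r1: (7)·(1/4) + (-4)·(1/4) + (0)·(1/2) = 3/4.
r2: (7)·(1/4) + (1)·(1/4) + (6)·(1/2) = 5.
r3: (-1)·(1/4) + (0)·(1/4) + (1)·(1/2) = 1/4.
The best pure response is r2 with expected payoff 5.

5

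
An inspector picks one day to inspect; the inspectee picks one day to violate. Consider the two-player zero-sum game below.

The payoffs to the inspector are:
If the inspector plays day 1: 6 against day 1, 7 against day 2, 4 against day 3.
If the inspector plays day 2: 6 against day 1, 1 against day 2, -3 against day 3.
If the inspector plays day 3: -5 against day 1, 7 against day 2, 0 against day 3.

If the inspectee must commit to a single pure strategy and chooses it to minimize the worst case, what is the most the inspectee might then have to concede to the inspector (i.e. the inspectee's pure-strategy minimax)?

4

The worst case (largest entry) in each column is day 1: 6, day 2: 7, day 3: 4.
The best (smallest) of these is 4.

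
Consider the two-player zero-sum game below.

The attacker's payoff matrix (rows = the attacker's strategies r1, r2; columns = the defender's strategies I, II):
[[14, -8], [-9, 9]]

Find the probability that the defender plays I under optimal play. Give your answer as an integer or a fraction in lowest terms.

17/40

Row minima are -8 and -9, so the attacker's maximin is -8; column maxima are 14 and 9, so the defender's minimax is 9. These differ, so the equilibrium is in mixed strategies.
Let the defender play I with probability q. The attacker is indifferent when 14q − 8(1−q) = −9q + 9(1−q), giving q = 17/40.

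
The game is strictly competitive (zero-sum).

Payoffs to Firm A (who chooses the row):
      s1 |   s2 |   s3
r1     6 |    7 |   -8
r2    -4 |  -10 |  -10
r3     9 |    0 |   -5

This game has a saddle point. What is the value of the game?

Row minima: -8, -10, -5 → Firm A's maximin is -5.
Column maxima: 9, 7, -5 → Firm B's minimax is -5.
They coincide at (r3, s3), so the value is -5.

-5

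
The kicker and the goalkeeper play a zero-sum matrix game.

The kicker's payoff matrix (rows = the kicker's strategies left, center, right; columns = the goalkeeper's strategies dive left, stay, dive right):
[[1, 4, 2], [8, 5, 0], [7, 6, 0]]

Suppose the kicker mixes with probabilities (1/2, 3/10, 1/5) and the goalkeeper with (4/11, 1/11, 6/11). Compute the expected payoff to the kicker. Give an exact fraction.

279/110

Against (4/11, 1/11, 6/11), each row's expected payoff is left: 20/11; center: 37/11; right: 34/11.
Taking the (1/2, 3/10, 1/5)-weighted average: (1/2)·(20/11) + (3/10)·(37/11) + (1/5)·(34/11) = 279/110.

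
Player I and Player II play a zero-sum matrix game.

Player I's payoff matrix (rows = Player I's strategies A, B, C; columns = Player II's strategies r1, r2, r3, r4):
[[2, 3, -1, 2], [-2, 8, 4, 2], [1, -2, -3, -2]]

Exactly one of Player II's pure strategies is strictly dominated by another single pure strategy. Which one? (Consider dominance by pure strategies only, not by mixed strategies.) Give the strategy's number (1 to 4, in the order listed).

2

Player II prefers columns that give Player I less. Compare r2 with r3: -1 < 3, 4 < 8, -3 < -2.
So r3 strictly dominates r2 for Player II; r2 is strictly dominated.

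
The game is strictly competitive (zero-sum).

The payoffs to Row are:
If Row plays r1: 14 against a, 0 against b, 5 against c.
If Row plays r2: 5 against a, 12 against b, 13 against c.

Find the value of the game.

8

Column c is strictly dominated by b for Column (it gives Row more in every row).
The remaining 2×2 game on (r1, r2) × (a, b) has no saddle point. Let Row play r1 with probability p; indifference gives 14p + 5(1−p) = 12(1−p), so p = 1/3.
Similarly Column's optimal q on a is 4/7, and the value is 14·(4/7) + (0)·(3/7) = 8.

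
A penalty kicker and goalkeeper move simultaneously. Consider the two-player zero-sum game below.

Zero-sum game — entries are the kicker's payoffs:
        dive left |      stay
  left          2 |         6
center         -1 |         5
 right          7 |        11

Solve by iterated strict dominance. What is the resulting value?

Column stay is strictly dominated by dive left for the goalkeeper (2<6, -1<5, 7<11); eliminate stay.
Row center is strictly dominated by row left (2>-1); eliminate center.
Row left is strictly dominated by row right (7>2); eliminate left.
Only (right, dive left) remains, with payoff 7.

7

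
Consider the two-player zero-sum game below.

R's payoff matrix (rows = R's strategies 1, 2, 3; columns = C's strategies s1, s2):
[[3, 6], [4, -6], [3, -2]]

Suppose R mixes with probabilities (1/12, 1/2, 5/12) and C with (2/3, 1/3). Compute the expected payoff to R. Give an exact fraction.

11/9

Against (2/3, 1/3), each row's expected payoff is 1: 4; 2: 2/3; 3: 4/3.
Taking the (1/12, 1/2, 5/12)-weighted average: (1/12)·(4) + (1/2)·(2/3) + (5/12)·(4/3) = 11/9.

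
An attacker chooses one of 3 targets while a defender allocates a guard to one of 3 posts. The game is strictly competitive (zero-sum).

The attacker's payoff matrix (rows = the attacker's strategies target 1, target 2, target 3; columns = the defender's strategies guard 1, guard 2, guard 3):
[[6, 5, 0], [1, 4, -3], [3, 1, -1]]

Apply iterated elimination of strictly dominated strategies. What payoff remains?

Row target 3 is strictly dominated by row target 1 (6>3, 5>1, 0>-1); eliminate target 3.
Row target 2 is strictly dominated by row target 1 (6>1, 5>4, 0>-3); eliminate target 2.
Column guard 2 is strictly dominated by guard 3 for the defender (0<5); eliminate guard 2.
Column guard 1 is strictly dominated by guard 3 for the defender (0<6); eliminate guard 1.
Only (target 1, guard 3) remains, with payoff 0.

0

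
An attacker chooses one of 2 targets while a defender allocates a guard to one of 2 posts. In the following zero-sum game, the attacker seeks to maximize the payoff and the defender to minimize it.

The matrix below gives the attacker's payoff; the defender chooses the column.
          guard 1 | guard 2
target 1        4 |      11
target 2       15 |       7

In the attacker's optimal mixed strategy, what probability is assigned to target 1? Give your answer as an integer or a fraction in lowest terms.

8/15

Row minima are 4 and 7, so the attacker's maximin is 7; column maxima are 15 and 11, so the defender's minimax is 11. These differ, so the equilibrium is in mixed strategies.
Let the attacker play target 1 with probability p. The defender is indifferent when 4p + 15(1−p) = 11p + 7(1−p), giving p = 8/15.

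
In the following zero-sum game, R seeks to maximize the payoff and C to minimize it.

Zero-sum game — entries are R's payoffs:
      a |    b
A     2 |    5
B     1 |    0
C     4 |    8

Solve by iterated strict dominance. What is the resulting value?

4

Row A is strictly dominated by row C (4>2, 8>5); eliminate A.
Row B is strictly dominated by row C (4>1, 8>0); eliminate B.
Column b is strictly dominated by a for C (4<8); eliminate b.
Only (C, a) remains, with payoff 4.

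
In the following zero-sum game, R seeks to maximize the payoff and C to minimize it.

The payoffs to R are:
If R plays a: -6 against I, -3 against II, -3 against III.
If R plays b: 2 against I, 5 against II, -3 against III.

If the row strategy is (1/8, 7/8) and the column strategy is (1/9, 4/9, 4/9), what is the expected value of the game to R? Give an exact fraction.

Against (1/9, 4/9, 4/9), each row's expected payoff is a: -10/3; b: 10/9.
Taking the (1/8, 7/8)-weighted average: (1/8)·(-10/3) + (7/8)·(10/9) = 5/9.

5/9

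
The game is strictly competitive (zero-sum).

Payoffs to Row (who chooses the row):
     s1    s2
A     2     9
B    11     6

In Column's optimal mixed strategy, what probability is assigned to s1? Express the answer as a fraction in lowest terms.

1/4

Row minima are 2 and 6, so Row's maximin is 6; column maxima are 11 and 9, so Column's minimax is 9. These differ, so the equilibrium is in mixed strategies.
Let Column play s1 with probability q. Row is indifferent when 2q + 9(1−q) = 11q + 6(1−q), giving q = 1/4.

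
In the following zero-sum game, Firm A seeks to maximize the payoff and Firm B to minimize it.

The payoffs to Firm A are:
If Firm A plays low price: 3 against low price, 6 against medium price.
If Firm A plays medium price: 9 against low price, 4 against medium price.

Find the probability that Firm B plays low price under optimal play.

1/4

Row minima are 3 and 4, so Firm A's maximin is 4; column maxima are 9 and 6, so Firm B's minimax is 6. These differ, so the equilibrium is in mixed strategies.
Let Firm B play low price with probability q. Firm A is indifferent when 3q + 6(1−q) = 9q + 4(1−q), giving q = 1/4.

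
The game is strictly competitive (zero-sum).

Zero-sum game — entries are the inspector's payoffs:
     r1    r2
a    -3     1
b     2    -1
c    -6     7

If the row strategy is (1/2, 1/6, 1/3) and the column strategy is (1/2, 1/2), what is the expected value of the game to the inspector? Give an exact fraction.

Against (1/2, 1/2), each row's expected payoff is a: -1; b: 1/2; c: 1/2.
Taking the (1/2, 1/6, 1/3)-weighted average: (1/2)·(-1) + (1/6)·(1/2) + (1/3)·(1/2) = -1/4.

-1/4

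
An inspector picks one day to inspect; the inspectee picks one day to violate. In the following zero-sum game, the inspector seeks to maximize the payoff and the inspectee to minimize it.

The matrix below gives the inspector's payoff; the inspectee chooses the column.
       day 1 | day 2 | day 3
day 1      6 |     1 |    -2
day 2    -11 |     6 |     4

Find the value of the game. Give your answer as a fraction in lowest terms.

2/23

Column day 2 is strictly dominated by day 3 for the inspectee (it gives the inspector more in every row).
The remaining 2×2 game on (day 1, day 2) × (day 1, day 3) has no saddle point. Let the inspector play day 1 with probability p; indifference gives 6p − 11(1−p) = −2p + 4(1−p), so p = 15/23.
Similarly the inspectee's optimal q on day 1 is 6/23, and the value is 6·(6/23) + (-2)·(17/23) = 2/23.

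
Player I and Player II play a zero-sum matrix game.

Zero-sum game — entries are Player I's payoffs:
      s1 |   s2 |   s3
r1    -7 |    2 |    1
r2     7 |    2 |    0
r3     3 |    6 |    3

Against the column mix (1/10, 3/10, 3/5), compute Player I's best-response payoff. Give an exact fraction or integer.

39/10

r1: (-7)·(1/10) + (2)·(3/10) + (1)·(3/5) = 1/2.
r2: (7)·(1/10) + (2)·(3/10) + (0)·(3/5) = 13/10.
r3: (3)·(1/10) + (6)·(3/10) + (3)·(3/5) = 39/10.
The best pure response is r3 with expected payoff 39/10.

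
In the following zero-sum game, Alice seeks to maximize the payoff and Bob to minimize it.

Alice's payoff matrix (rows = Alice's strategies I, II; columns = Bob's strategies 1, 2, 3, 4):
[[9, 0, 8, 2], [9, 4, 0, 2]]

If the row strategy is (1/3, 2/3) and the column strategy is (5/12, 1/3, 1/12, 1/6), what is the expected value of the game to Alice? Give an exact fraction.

Against (5/12, 1/3, 1/12, 1/6), each row's expected payoff is I: 19/4; II: 65/12.
Taking the (1/3, 2/3)-weighted average: (1/3)·(19/4) + (2/3)·(65/12) = 187/36.

187/36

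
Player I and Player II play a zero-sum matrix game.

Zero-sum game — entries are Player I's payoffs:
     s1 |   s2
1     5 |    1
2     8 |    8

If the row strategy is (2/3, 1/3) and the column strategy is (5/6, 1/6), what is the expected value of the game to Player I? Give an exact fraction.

50/9

Against (5/6, 1/6), each row's expected payoff is 1: 13/3; 2: 8.
Taking the (2/3, 1/3)-weighted average: (2/3)·(13/3) + (1/3)·(8) = 50/9.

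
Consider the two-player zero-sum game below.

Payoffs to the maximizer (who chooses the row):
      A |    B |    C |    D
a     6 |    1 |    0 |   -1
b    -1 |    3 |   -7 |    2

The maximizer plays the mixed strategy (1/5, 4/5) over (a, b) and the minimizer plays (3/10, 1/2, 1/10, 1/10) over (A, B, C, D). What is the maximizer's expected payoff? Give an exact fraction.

1

Against (3/10, 1/2, 1/10, 1/10), each row's expected payoff is a: 11/5; b: 7/10.
Taking the (1/5, 4/5)-weighted average: (1/5)·(11/5) + (4/5)·(7/10) = 1.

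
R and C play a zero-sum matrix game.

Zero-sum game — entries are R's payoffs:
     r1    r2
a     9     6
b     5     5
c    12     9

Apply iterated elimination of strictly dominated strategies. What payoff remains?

9

Row a is strictly dominated by row c (12>9, 9>6); eliminate a.
Row b is strictly dominated by row c (12>5, 9>5); eliminate b.
Column r1 is strictly dominated by r2 for C (9<12); eliminate r1.
Only (c, r2) remains, with payoff 9.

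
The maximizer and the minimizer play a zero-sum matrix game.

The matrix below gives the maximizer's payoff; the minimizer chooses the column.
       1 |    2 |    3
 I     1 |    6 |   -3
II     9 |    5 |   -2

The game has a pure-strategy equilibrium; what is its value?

Row minima: -3, -2 → the maximizer's maximin is -2.
Column maxima: 9, 6, -2 → the minimizer's minimax is -2.
They coincide at (II, 3), so the value is -2.

-2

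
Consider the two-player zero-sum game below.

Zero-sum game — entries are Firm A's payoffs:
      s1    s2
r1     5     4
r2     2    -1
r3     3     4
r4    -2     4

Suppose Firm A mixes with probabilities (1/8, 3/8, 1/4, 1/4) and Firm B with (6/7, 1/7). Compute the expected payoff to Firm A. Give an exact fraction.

Against (6/7, 1/7), each row's expected payoff is r1: 34/7; r2: 11/7; r3: 22/7; r4: -8/7.
Taking the (1/8, 3/8, 1/4, 1/4)-weighted average: (1/8)·(34/7) + (3/8)·(11/7) + (1/4)·(22/7) + (1/4)·(-8/7) = 95/56.

95/56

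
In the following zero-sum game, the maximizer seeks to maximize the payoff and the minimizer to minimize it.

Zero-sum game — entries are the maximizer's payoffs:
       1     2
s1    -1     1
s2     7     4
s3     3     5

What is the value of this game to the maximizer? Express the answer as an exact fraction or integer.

23/5

Row s1 is strictly dominated by row s3, so the maximizer never plays it.
The remaining 2×2 game on (s2, s3) × (1, 2) has no saddle point. Let the maximizer play s2 with probability p; indifference gives 7p + 3(1−p) = 4p + 5(1−p), so p = 2/5.
Similarly the minimizer's optimal q on 1 is 1/5, and the value is 7·(1/5) + (4)·(4/5) = 23/5.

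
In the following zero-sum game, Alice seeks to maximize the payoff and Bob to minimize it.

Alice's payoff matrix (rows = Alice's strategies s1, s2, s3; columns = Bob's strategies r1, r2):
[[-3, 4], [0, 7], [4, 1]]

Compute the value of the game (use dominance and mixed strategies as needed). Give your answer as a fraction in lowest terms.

14/5

Row s1 is strictly dominated by row s2, so Alice never plays it.
The remaining 2×2 game on (s2, s3) × (r1, r2) has no saddle point. Let Alice play s2 with probability p; indifference gives 4(1−p) = 7p + (1−p), so p = 3/10.
Similarly Bob's optimal q on r1 is 3/5, and the value is 0·(3/5) + (7)·(2/5) = 14/5.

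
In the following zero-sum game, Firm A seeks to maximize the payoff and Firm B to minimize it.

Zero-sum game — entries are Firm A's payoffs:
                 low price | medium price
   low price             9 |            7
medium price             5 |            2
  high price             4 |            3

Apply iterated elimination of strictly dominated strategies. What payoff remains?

Column low price is strictly dominated by medium price for Firm B (7<9, 2<5, 3<4); eliminate low price.
Row high price is strictly dominated by row low price (7>3); eliminate high price.
Row medium price is strictly dominated by row low price (7>2); eliminate medium price.
Only (low price, medium price) remains, with payoff 7.

7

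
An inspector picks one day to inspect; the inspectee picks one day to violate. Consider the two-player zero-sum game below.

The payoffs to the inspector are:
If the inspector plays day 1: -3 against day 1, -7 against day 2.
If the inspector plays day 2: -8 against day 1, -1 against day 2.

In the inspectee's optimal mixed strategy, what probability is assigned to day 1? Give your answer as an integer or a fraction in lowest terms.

6/11

Row minima are -7 and -8, so the inspector's maximin is -7; column maxima are -3 and -1, so the inspectee's minimax is -3. These differ, so the equilibrium is in mixed strategies.
Let the inspectee play day 1 with probability q. The inspector is indifferent when −3q − 7(1−q) = −8q − (1−q), giving q = 6/11.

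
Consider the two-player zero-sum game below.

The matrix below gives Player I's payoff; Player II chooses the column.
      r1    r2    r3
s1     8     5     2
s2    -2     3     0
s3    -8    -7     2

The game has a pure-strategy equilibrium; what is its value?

2

Row minima: 2, -2, -8 → Player I's maximin is 2.
Column maxima: 8, 5, 2 → Player II's minimax is 2.
They coincide at (s1, r3), so the value is 2.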